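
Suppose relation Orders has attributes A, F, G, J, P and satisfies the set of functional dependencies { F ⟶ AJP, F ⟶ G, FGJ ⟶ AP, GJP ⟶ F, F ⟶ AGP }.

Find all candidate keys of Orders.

{F}⁺: F→AJP adds A, J, P; F→G adds G → {A, F, G, J, P}.
{G, J, P}⁺: GJP→F adds F; F→AGP adds A → {A, F, G, J, P}. Minimal: {J, P}⁺ = {J, P}; {G, P}⁺ = {G, P}; {G, J}⁺ = {G, J} — none reach the full schema.

F, GJP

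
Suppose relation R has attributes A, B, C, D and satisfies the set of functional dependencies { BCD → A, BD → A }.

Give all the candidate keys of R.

{B, C, D}

Attributes B, C, D never appear on any right-hand side, so every candidate key must contain {B, C, D}.
{B, C, D}⁺ = {A, B, C, D}, which is all of the schema, so {B, C, D} is the only candidate key.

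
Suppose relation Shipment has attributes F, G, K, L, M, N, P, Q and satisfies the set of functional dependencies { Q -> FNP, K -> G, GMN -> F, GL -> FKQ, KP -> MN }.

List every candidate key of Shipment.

GL, KL

Attribute L never appears on the right-hand side of any dependency, so L must belong to every candidate key.
{L}⁺ = {L}, which is not all of the schema, so we must add further attributes.
{G, L}⁺: GL→FKQ adds F, K, Q; Q→FNP adds N, P; KP→MN adds M → {F, G, K, L, M, N, P, Q}. Minimal: {L}⁺ = {L}; {G}⁺ = {G} — none reach the full schema.
{K, L}⁺: K→G adds G; GL→FKQ adds F, Q; Q→FNP adds N, P; KP→MN adds M → {F, G, K, L, M, N, P, Q}. Minimal: {L}⁺ = {L}; {K}⁺ = {G, K} — none reach the full schema.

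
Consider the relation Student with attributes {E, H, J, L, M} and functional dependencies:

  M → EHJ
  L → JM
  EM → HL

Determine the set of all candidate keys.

{L}⁺: L→JM adds J, M; M→EHJ adds E, H → {E, H, J, L, M}.
{M}⁺: M→EHJ adds E, H, J; EM→HL adds L → {E, H, J, L, M}.
Any other superkey contains one of these as a subset, so there are no further candidate keys.

L, M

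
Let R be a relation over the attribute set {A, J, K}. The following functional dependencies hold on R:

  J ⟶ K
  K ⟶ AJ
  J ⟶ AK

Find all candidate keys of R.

{J}⁺: J→K adds K; K→AJ adds A → {A, J, K}.
{K}⁺: K→AJ adds A, J → {A, J, K}.
Any other superkey contains one of these as a subset, so there are no further candidate keys.

(J), (K)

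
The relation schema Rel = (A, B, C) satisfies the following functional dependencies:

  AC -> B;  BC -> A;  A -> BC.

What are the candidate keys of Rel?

(A); (B, C)

{A}⁺: A→BC adds B, C → {A, B, C}.
{B, C}⁺: BC→A adds A → {A, B, C}.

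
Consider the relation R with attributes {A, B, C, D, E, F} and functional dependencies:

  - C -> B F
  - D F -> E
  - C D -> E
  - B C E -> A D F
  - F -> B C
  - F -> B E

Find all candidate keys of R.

(C); (F)

{C}⁺: C→BF adds B, F; F→BE adds E; BCE→ADF adds A, D → {A, B, C, D, E, F}.
{F}⁺: F→BC adds B, C; F→BE adds E; BCE→ADF adds A, D → {A, B, C, D, E, F}.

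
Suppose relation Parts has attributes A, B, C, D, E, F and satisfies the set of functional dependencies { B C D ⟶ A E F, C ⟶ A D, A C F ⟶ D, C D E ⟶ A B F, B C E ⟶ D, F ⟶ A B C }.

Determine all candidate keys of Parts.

{F}, {B, C}, {C, E}

{F}⁺: F→ABC adds A, B, C; C→AD adds D; BCD→AEF adds E → {A, B, C, D, E, F}.
{B, C}⁺: C→AD adds A, D; BCD→AEF adds E, F → {A, B, C, D, E, F}. Minimal: {C}⁺ = {A, C, D}; {B}⁺ = {B} — none reach the full schema.
{C, E}⁺: C→AD adds A, D; CDE→ABF adds B, F → {A, B, C, D, E, F}. Minimal: {E}⁺ = {E}; {C}⁺ = {A, C, D} — none reach the full schema.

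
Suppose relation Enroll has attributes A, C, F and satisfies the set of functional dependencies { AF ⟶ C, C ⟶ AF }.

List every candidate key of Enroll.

(C); (A, F)

{C}⁺: C→AF adds A, F → {A, C, F}.
{A, F}⁺: AF→C adds C → {A, C, F}. Minimal: {F}⁺ = {F}; {A}⁺ = {A} — none reach the full schema.
Any other superkey contains one of these as a subset, so there are no further candidate keys.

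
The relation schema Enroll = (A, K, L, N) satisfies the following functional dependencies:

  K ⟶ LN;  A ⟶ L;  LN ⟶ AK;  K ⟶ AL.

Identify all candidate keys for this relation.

{K}⁺: K→LN adds L, N; LN→AK adds A → {A, K, L, N}.
{A, N}⁺: A→L adds L; LN→AK adds K → {A, K, L, N}.
{L, N}⁺: LN→AK adds A, K → {A, K, L, N}.
Any other superkey contains one of these as a subset, so there are no further candidate keys.

K, AN, LN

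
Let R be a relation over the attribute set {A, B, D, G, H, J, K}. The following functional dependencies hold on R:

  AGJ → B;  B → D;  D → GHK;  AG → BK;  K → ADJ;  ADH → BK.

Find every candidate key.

{B}, {D}, {K}, {A, G}

{B}⁺: B→D adds D; D→GHK adds G, H, K; K→ADJ adds A, J → {A, B, D, G, H, J, K}.
{D}⁺: D→GHK adds G, H, K; K→ADJ adds A, J; ADH→BK adds B → {A, B, D, G, H, J, K}.
{K}⁺: K→ADJ adds A, D, J; D→GHK adds G, H; AG→BK adds B → {A, B, D, G, H, J, K}.
{A, G}⁺: AG→BK adds B, K; K→ADJ adds D, J; D→GHK adds H → {A, B, D, G, H, J, K}. Minimal: {G}⁺ = {G}; {A}⁺ = {A} — none reach the full schema.
Any other superkey contains one of these as a subset, so there are no further candidate keys.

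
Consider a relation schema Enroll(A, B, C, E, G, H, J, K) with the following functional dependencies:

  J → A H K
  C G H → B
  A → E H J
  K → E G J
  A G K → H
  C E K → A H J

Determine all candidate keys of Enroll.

Attribute C never appears on the right-hand side of any dependency, so C must belong to every candidate key.
{C}⁺ = {C}, which is not all of the schema, so we must add further attributes.
{A, C}⁺: A→EHJ adds E, H, J; J→AHK adds K; K→EGJ adds G; CGH→B adds B → {A, B, C, E, G, H, J, K}. Minimal: {C}⁺ = {C}; {A}⁺ = {A, E, G, H, J, K} — none reach the full schema.
{C, J}⁺: J→AHK adds A, H, K; A→EHJ adds E; K→EGJ adds G; CGH→B adds B → {A, B, C, E, G, H, J, K}. Minimal: {J}⁺ = {A, E, G, H, J, K}; {C}⁺ = {C} — none reach the full schema.
{C, K}⁺: K→EGJ adds E, G, J; CEK→AHJ adds A, H; CGH→B adds B → {A, B, C, E, G, H, J, K}. Minimal: {K}⁺ = {A, E, G, H, J, K}; {C}⁺ = {C} — none reach the full schema.

{A, C}, {C, J}, {C, K}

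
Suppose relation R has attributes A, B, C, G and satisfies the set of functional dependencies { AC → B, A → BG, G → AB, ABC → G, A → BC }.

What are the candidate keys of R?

{A}⁺: A→BG adds B, G; A→BC adds C → {A, B, C, G}.
{G}⁺: G→AB adds A, B; A→BC adds C → {A, B, C, G}.
Any other superkey contains one of these as a subset, so there are no further candidate keys.

A; G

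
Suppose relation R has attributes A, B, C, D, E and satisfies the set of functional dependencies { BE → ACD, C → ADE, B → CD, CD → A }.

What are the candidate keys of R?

Attribute B never appears on the right-hand side of any dependency, so B must belong to every candidate key.
{B}⁺ = {A, B, C, D, E}, which is all of the schema, so {B} is the only candidate key.

{B}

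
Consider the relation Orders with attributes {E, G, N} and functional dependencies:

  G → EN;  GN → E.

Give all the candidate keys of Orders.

(G)

Attribute G never appears on the right-hand side of any dependency, so G must belong to every candidate key.
{G}⁺ = {E, G, N}, which is all of the schema, so {G} is the only candidate key.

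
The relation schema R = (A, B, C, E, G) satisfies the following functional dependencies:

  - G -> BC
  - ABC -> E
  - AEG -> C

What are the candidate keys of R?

Attributes A, G never appear on any right-hand side, so every candidate key must contain {A, G}.
{A, G}⁺ = {A, B, C, E, G}, which is all of the schema, so {A, G} is the only candidate key.

(A, G)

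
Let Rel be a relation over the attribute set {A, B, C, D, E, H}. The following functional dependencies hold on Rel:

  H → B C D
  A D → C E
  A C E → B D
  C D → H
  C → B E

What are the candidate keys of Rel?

{A, C}⁺: C→BE adds B, E; ACE→BD adds D; CD→H adds H → {A, B, C, D, E, H}. Minimal: {C}⁺ = {B, C, E}; {A}⁺ = {A} — none reach the full schema.
{A, D}⁺: AD→CE adds C, E; ACE→BD adds B; CD→H adds H → {A, B, C, D, E, H}. Minimal: {D}⁺ = {D}; {A}⁺ = {A} — none reach the full schema.
{A, H}⁺: H→BCD adds B, C, D; AD→CE adds E → {A, B, C, D, E, H}. Minimal: {H}⁺ = {B, C, D, E, H}; {A}⁺ = {A} — none reach the full schema.
Any other superkey contains one of these as a subset, so there are no further candidate keys.

{A, C}; {A, D}; {A, H}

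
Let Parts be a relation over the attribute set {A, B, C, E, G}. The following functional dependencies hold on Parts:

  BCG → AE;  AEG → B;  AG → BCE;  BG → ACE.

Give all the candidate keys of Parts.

(A, G), (B, G)

Attribute G never appears on the right-hand side of any dependency, so G must belong to every candidate key.
{G}⁺ = {G}, which is not all of the schema, so we must add further attributes.
{A, G}⁺: AG→BCE adds B, C, E → {A, B, C, E, G}. Minimal: {G}⁺ = {G}; {A}⁺ = {A} — none reach the full schema.
{B, G}⁺: BG→ACE adds A, C, E → {A, B, C, E, G}. Minimal: {G}⁺ = {G}; {B}⁺ = {B} — none reach the full schema.
Any other superkey contains one of these as a subset, so there are no further candidate keys.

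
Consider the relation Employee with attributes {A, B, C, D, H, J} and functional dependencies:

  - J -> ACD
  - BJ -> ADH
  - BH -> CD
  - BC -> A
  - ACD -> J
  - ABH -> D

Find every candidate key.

BH, BJ, BCD

Attribute B never appears on the right-hand side of any dependency, so B must belong to every candidate key.
{B}⁺ = {B}, which is not all of the schema, so we must add further attributes.
{B, H}⁺: BH→CD adds C, D; BC→A adds A; ACD→J adds J → {A, B, C, D, H, J}. Minimal: {H}⁺ = {H}; {B}⁺ = {B} — none reach the full schema.
{B, J}⁺: J→ACD adds A, C, D; BJ→ADH adds H → {A, B, C, D, H, J}. Minimal: {J}⁺ = {A, C, D, J}; {B}⁺ = {B} — none reach the full schema.
{B, C, D}⁺: BC→A adds A; ACD→J adds J; BJ→ADH adds H → {A, B, C, D, H, J}. Minimal: {C, D}⁺ = {C, D}; {B, D}⁺ = {B, D}; {B, C}⁺ = {A, B, C} — none reach the full schema.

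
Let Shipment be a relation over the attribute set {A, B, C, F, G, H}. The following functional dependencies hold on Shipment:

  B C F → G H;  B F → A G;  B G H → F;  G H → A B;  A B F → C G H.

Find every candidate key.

(B, F), (G, H)

{B, F}⁺: BF→AG adds A, G; ABF→CGH adds C, H → {A, B, C, F, G, H}. Minimal: {F}⁺ = {F}; {B}⁺ = {B} — none reach the full schema.
{G, H}⁺: GH→AB adds A, B; BGH→F adds F; ABF→CGH adds C → {A, B, C, F, G, H}. Minimal: {H}⁺ = {H}; {G}⁺ = {G} — none reach the full schema.
Any other superkey contains one of these as a subset, so there are no further candidate keys.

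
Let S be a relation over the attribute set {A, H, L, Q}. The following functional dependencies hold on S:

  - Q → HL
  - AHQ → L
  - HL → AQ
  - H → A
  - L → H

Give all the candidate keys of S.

{L}, {Q}

{L}⁺: L→H adds H; HL→AQ adds A, Q → {A, H, L, Q}.
{Q}⁺: Q→HL adds H, L; HL→AQ adds A → {A, H, L, Q}.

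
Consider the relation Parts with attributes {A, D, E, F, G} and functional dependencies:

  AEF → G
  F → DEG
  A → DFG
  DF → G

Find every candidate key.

(A)

{A}⁺: A→DFG adds D, F, G; F→DEG adds E → {A, D, E, F, G}.
No other minimal superkey exists.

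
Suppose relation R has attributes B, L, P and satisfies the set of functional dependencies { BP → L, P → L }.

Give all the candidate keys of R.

{B, P}

{B, P}⁺: BP→L adds L → {B, L, P}. Minimal: {P}⁺ = {L, P}; {B}⁺ = {B} — none reach the full schema.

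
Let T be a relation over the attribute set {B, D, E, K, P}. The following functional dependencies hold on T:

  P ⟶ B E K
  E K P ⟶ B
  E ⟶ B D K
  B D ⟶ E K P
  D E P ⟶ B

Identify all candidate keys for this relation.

(E), (P), (B, D)

{E}⁺: E→BDK adds B, D, K; BD→EKP adds P → {B, D, E, K, P}.
{P}⁺: P→BEK adds B, E, K; E→BDK adds D → {B, D, E, K, P}.
{B, D}⁺: BD→EKP adds E, K, P → {B, D, E, K, P}.
Any other superkey contains one of these as a subset, so there are no further candidate keys.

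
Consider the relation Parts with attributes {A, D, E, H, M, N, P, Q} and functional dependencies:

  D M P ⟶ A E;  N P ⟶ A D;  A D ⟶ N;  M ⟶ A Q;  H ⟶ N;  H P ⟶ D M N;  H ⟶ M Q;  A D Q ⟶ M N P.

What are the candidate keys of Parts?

{D, H}; {H, P}

Attribute H never appears on the right-hand side of any dependency, so H must belong to every candidate key.
{H}⁺ = {A, H, M, N, Q}, which is not all of the schema, so we must add further attributes.
{D, H}⁺: H→N adds N; H→MQ adds M, Q; M→AQ adds A; ADQ→MNP adds P; DMP→AE adds E → {A, D, E, H, M, N, P, Q}.
{H, P}⁺: H→N adds N; HP→DMN adds D, M; H→MQ adds Q; DMP→AE adds A, E → {A, D, E, H, M, N, P, Q}.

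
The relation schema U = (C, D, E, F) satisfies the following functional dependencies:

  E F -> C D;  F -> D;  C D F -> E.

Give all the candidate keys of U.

Attribute F never appears on the right-hand side of any dependency, so F must belong to every candidate key.
{F}⁺ = {D, F}, which is not all of the schema, so we must add further attributes.
{C, F}⁺: F→D adds D; CDF→E adds E → {C, D, E, F}. Minimal: {F}⁺ = {D, F}; {C}⁺ = {C} — none reach the full schema.
{E, F}⁺: EF→CD adds C, D → {C, D, E, F}. Minimal: {F}⁺ = {D, F}; {E}⁺ = {E} — none reach the full schema.
Any other superkey contains one of these as a subset, so there are no further candidate keys.

{C, F}, {E, F}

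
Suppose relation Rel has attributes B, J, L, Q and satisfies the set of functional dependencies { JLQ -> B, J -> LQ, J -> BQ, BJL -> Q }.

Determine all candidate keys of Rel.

{J}⁺: J→LQ adds L, Q; J→BQ adds B → {B, J, L, Q}.

{J}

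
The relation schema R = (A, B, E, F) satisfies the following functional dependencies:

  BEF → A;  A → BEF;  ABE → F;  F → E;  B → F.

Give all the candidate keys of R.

{A}; {B}

{A}⁺: A→BEF adds B, E, F → {A, B, E, F}.
{B}⁺: B→F adds F; F→E adds E; BEF→A adds A → {A, B, E, F}.
Any other superkey contains one of these as a subset, so there are no further candidate keys.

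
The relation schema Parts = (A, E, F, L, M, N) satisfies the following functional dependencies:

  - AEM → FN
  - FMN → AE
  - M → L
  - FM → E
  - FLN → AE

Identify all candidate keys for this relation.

AEM, AFM, FMN

Attribute M never appears on the right-hand side of any dependency, so M must belong to every candidate key.
{M}⁺ = {L, M}, which is not all of the schema, so we must add further attributes.
{A, E, M}⁺: AEM→FN adds F, N; M→L adds L → {A, E, F, L, M, N}. Minimal: {E, M}⁺ = {E, L, M}; {A, M}⁺ = {A, L, M}; {A, E}⁺ = {A, E} — none reach the full schema.
{A, F, M}⁺: M→L adds L; FM→E adds E; AEM→FN adds N → {A, E, F, L, M, N}. Minimal: {F, M}⁺ = {E, F, L, M}; {A, M}⁺ = {A, L, M}; {A, F}⁺ = {A, F} — none reach the full schema.
{F, M, N}⁺: FMN→AE adds A, E; M→L adds L → {A, E, F, L, M, N}. Minimal: {M, N}⁺ = {L, M, N}; {F, N}⁺ = {F, N}; {F, M}⁺ = {E, F, L, M} — none reach the full schema.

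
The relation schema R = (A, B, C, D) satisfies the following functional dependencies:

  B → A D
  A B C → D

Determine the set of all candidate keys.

Attributes B, C never appear on any right-hand side, so every candidate key must contain {B, C}.
{B, C}⁺ = {A, B, C, D}, which is all of the schema, so {B, C} is the only candidate key.

{B, C}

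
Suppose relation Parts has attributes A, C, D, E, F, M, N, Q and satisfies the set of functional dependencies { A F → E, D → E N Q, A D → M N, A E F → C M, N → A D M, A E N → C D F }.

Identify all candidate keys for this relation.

D, N

{D}⁺: D→ENQ adds E, N, Q; N→ADM adds A, M; AEN→CDF adds C, F → {A, C, D, E, F, M, N, Q}.
{N}⁺: N→ADM adds A, D, M; D→ENQ adds E, Q; AEN→CDF adds C, F → {A, C, D, E, F, M, N, Q}.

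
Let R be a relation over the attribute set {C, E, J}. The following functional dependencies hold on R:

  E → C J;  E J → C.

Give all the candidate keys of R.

(E)

Attribute E never appears on the right-hand side of any dependency, so E must belong to every candidate key.
{E}⁺ = {C, E, J}, which is all of the schema, so {E} is the only candidate key.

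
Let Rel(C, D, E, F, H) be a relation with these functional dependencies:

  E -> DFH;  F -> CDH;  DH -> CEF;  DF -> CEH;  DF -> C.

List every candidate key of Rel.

{E}⁺: E→DFH adds D, F, H; F→CDH adds C → {C, D, E, F, H}.
{F}⁺: F→CDH adds C, D, H; DH→CEF adds E → {C, D, E, F, H}.
{D, H}⁺: DH→CEF adds C, E, F → {C, D, E, F, H}.
Any other superkey contains one of these as a subset, so there are no further candidate keys.

{E}, {F}, {D, H}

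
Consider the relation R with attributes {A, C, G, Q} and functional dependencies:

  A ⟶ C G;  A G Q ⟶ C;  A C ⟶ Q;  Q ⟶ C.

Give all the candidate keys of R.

{A}⁺: A→CG adds C, G; AC→Q adds Q → {A, C, G, Q}.
No other minimal superkey exists.

{A}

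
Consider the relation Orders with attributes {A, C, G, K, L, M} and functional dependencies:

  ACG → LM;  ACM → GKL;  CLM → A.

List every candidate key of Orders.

Attribute C never appears on the right-hand side of any dependency, so C must belong to every candidate key.
{C}⁺ = {C}, which is not all of the schema, so we must add further attributes.
{A, C, G}⁺: ACG→LM adds L, M; ACM→GKL adds K → {A, C, G, K, L, M}. Minimal: {C, G}⁺ = {C, G}; {A, G}⁺ = {A, G}; {A, C}⁺ = {A, C} — none reach the full schema.
{A, C, M}⁺: ACM→GKL adds G, K, L → {A, C, G, K, L, M}. Minimal: {C, M}⁺ = {C, M}; {A, M}⁺ = {A, M}; {A, C}⁺ = {A, C} — none reach the full schema.
{C, L, M}⁺: CLM→A adds A; ACM→GKL adds G, K → {A, C, G, K, L, M}. Minimal: {L, M}⁺ = {L, M}; {C, M}⁺ = {C, M}; {C, L}⁺ = {C, L} — none reach the full schema.

{A, C, G}, {A, C, M}, {C, L, M}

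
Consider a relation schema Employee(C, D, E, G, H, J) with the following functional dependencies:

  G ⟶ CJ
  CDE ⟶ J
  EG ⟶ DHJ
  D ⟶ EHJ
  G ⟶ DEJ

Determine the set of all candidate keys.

(G)

Attribute G never appears on the right-hand side of any dependency, so G must belong to every candidate key.
{G}⁺ = {C, D, E, G, H, J}, which is all of the schema, so {G} is the only candidate key.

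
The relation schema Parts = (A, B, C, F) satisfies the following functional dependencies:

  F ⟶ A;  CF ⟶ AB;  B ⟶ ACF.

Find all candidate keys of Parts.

B; CF

{B}⁺: B→ACF adds A, C, F → {A, B, C, F}.
{C, F}⁺: F→A adds A; CF→AB adds B → {A, B, C, F}. Minimal: {F}⁺ = {A, F}; {C}⁺ = {C} — none reach the full schema.
Any other superkey contains one of these as a subset, so there are no further candidate keys.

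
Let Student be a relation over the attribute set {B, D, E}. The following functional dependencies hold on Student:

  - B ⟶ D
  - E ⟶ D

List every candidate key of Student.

(B, E)

Attributes B, E never appear on any right-hand side, so every candidate key must contain {B, E}.
{B, E}⁺ = {B, D, E}, which is all of the schema, so {B, E} is the only candidate key.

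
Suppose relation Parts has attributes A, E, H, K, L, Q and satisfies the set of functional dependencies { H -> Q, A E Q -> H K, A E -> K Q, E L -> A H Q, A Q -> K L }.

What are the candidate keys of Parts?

Attribute E never appears on the right-hand side of any dependency, so E must belong to every candidate key.
{E}⁺ = {E}, which is not all of the schema, so we must add further attributes.
{A, E}⁺: AE→KQ adds K, Q; AQ→KL adds L; AEQ→HK adds H → {A, E, H, K, L, Q}. Minimal: {E}⁺ = {E}; {A}⁺ = {A} — none reach the full schema.
{E, L}⁺: EL→AHQ adds A, H, Q; AQ→KL adds K → {A, E, H, K, L, Q}. Minimal: {L}⁺ = {L}; {E}⁺ = {E} — none reach the full schema.
Any other superkey contains one of these as a subset, so there are no further candidate keys.

{A, E}, {E, L}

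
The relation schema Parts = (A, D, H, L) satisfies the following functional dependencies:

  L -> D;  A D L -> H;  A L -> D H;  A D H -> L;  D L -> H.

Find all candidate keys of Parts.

{A, L}, {A, D, H}

Attribute A never appears on the right-hand side of any dependency, so A must belong to every candidate key.
{A}⁺ = {A}, which is not all of the schema, so we must add further attributes.
{A, L}⁺: L→D adds D; ADL→H adds H → {A, D, H, L}. Minimal: {L}⁺ = {D, H, L}; {A}⁺ = {A} — none reach the full schema.
{A, D, H}⁺: ADH→L adds L → {A, D, H, L}. Minimal: {D, H}⁺ = {D, H}; {A, H}⁺ = {A, H}; {A, D}⁺ = {A, D} — none reach the full schema.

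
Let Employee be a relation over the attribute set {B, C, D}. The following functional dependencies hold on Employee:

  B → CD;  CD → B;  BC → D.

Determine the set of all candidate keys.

(B), (C, D)

{B}⁺: B→CD adds C, D → {B, C, D}.
{C, D}⁺: CD→B adds B → {B, C, D}. Minimal: {D}⁺ = {D}; {C}⁺ = {C} — none reach the full schema.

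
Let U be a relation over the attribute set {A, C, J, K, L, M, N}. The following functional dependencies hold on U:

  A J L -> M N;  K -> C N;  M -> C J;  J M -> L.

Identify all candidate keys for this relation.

AKM, AJKL

Attributes A, K never appear on any right-hand side, so every candidate key must contain {A, K}.
{A, K}⁺ = {A, C, K, N}, which is not all of the schema, so we must add further attributes.
{A, K, M}⁺: K→CN adds C, N; M→CJ adds J; JM→L adds L → {A, C, J, K, L, M, N}. Minimal: {K, M}⁺ = {C, J, K, L, M, N}; {A, M}⁺ = {A, C, J, L, M, N}; {A, K}⁺ = {A, C, K, N} — none reach the full schema.
{A, J, K, L}⁺: AJL→MN adds M, N; K→CN adds C → {A, C, J, K, L, M, N}. Minimal: {J, K, L}⁺ = {C, J, K, L, N}; {A, K, L}⁺ = {A, C, K, L, N}; {A, J, L}⁺ = {A, C, J, L, M, N}; … — none reach the full schema.
Any other superkey contains one of these as a subset, so there are no further candidate keys.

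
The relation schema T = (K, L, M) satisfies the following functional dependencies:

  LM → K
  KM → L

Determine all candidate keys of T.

{K, M}⁺: KM→L adds L → {K, L, M}.
{L, M}⁺: LM→K adds K → {K, L, M}.
Any other superkey contains one of these as a subset, so there are no further candidate keys.

KM, LM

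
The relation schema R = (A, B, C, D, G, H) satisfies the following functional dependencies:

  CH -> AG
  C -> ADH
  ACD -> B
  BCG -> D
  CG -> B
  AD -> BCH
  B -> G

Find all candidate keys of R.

{C}, {A, D}

{C}⁺: C→ADH adds A, D, H; ACD→B adds B; B→G adds G → {A, B, C, D, G, H}.
{A, D}⁺: AD→BCH adds B, C, H; B→G adds G → {A, B, C, D, G, H}.
Any other superkey contains one of these as a subset, so there are no further candidate keys.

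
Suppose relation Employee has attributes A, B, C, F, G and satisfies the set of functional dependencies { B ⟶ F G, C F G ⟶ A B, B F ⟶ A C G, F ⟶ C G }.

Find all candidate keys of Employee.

(B); (F)

{B}⁺: B→FG adds F, G; BF→ACG adds A, C → {A, B, C, F, G}.
{F}⁺: F→CG adds C, G; CFG→AB adds A, B → {A, B, C, F, G}.
Any other superkey contains one of these as a subset, so there are no further candidate keys.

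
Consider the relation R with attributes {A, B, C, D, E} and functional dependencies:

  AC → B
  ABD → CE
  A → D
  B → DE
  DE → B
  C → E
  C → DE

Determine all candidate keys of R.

AB, AC, AE

Attribute A never appears on the right-hand side of any dependency, so A must belong to every candidate key.
{A}⁺ = {A, D}, which is not all of the schema, so we must add further attributes.
{A, B}⁺: A→D adds D; B→DE adds E; ABD→CE adds C → {A, B, C, D, E}.
{A, C}⁺: AC→B adds B; A→D adds D; B→DE adds E → {A, B, C, D, E}.
{A, E}⁺: A→D adds D; DE→B adds B; ABD→CE adds C → {A, B, C, D, E}.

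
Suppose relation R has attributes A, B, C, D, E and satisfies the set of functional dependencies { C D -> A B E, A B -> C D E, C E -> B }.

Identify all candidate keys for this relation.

{A, B}; {C, D}; {A, C, E}

{A, B}⁺: AB→CDE adds C, D, E → {A, B, C, D, E}. Minimal: {B}⁺ = {B}; {A}⁺ = {A} — none reach the full schema.
{C, D}⁺: CD→ABE adds A, B, E → {A, B, C, D, E}. Minimal: {D}⁺ = {D}; {C}⁺ = {C} — none reach the full schema.
{A, C, E}⁺: CE→B adds B; AB→CDE adds D → {A, B, C, D, E}. Minimal: {C, E}⁺ = {B, C, E}; {A, E}⁺ = {A, E}; {A, C}⁺ = {A, C} — none reach the full schema.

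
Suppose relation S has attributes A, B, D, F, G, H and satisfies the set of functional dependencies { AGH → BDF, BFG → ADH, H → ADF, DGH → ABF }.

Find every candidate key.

{G, H}; {B, F, G}

Attribute G never appears on the right-hand side of any dependency, so G must belong to every candidate key.
{G}⁺ = {G}, which is not all of the schema, so we must add further attributes.
{G, H}⁺: H→ADF adds A, D, F; DGH→ABF adds B → {A, B, D, F, G, H}.
{B, F, G}⁺: BFG→ADH adds A, D, H → {A, B, D, F, G, H}.
Any other superkey contains one of these as a subset, so there are no further candidate keys.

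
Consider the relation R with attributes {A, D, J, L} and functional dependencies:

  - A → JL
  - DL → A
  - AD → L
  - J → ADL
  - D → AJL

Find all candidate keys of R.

{A}; {D}; {J}

{A}⁺: A→JL adds J, L; J→ADL adds D → {A, D, J, L}.
{D}⁺: D→AJL adds A, J, L → {A, D, J, L}.
{J}⁺: J→ADL adds A, D, L → {A, D, J, L}.
Any other superkey contains one of these as a subset, so there are no further candidate keys.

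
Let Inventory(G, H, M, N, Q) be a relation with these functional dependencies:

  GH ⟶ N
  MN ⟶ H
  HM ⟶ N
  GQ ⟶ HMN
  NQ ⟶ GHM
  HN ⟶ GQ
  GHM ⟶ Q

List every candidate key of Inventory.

{G, H}⁺: GH→N adds N; HN→GQ adds Q; GQ→HMN adds M → {G, H, M, N, Q}. Minimal: {H}⁺ = {H}; {G}⁺ = {G} — none reach the full schema.
{G, Q}⁺: GQ→HMN adds H, M, N → {G, H, M, N, Q}. Minimal: {Q}⁺ = {Q}; {G}⁺ = {G} — none reach the full schema.
{H, M}⁺: HM→N adds N; HN→GQ adds G, Q → {G, H, M, N, Q}. Minimal: {M}⁺ = {M}; {H}⁺ = {H} — none reach the full schema.
{H, N}⁺: HN→GQ adds G, Q; GQ→HMN adds M → {G, H, M, N, Q}. Minimal: {N}⁺ = {N}; {H}⁺ = {H} — none reach the full schema.
{M, N}⁺: MN→H adds H; HN→GQ adds G, Q → {G, H, M, N, Q}. Minimal: {N}⁺ = {N}; {M}⁺ = {M} — none reach the full schema.
{N, Q}⁺: NQ→GHM adds G, H, M → {G, H, M, N, Q}. Minimal: {Q}⁺ = {Q}; {N}⁺ = {N} — none reach the full schema.

GH, GQ, HM, HN, MN, NQ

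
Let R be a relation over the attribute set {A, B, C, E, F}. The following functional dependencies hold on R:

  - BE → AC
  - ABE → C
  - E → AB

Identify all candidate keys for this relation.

Attributes E, F never appear on any right-hand side, so every candidate key must contain {E, F}.
{E, F}⁺ = {A, B, C, E, F}, which is all of the schema, so {E, F} is the only candidate key.

(E, F)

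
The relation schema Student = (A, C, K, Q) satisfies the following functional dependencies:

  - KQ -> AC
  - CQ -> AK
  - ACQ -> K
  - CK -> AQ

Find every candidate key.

{C, K}⁺: CK→AQ adds A, Q → {A, C, K, Q}.
{C, Q}⁺: CQ→AK adds A, K → {A, C, K, Q}.
{K, Q}⁺: KQ→AC adds A, C → {A, C, K, Q}.
Any other superkey contains one of these as a subset, so there are no further candidate keys.

{C, K}, {C, Q}, {K, Q}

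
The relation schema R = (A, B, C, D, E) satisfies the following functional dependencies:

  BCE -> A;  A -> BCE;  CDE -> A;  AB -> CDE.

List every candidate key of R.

{A}, {B, C, E}, {C, D, E}

{A}⁺: A→BCE adds B, C, E; AB→CDE adds D → {A, B, C, D, E}.
{B, C, E}⁺: BCE→A adds A; AB→CDE adds D → {A, B, C, D, E}. Minimal: {C, E}⁺ = {C, E}; {B, E}⁺ = {B, E}; {B, C}⁺ = {B, C} — none reach the full schema.
{C, D, E}⁺: CDE→A adds A; A→BCE adds B → {A, B, C, D, E}. Minimal: {D, E}⁺ = {D, E}; {C, E}⁺ = {C, E}; {C, D}⁺ = {C, D} — none reach the full schema.
Any other superkey contains one of these as a subset, so there are no further candidate keys.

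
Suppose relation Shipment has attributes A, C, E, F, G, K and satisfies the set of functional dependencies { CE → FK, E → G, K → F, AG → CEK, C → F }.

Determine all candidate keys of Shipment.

{A, E}⁺: E→G adds G; AG→CEK adds C, K; C→F adds F → {A, C, E, F, G, K}.
{A, G}⁺: AG→CEK adds C, E, K; C→F adds F → {A, C, E, F, G, K}.
Any other superkey contains one of these as a subset, so there are no further candidate keys.

{A, E}; {A, G}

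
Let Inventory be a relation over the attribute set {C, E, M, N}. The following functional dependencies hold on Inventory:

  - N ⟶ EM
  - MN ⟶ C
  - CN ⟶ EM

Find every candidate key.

{N}

Attribute N never appears on the right-hand side of any dependency, so N must belong to every candidate key.
{N}⁺ = {C, E, M, N}, which is all of the schema, so {N} is the only candidate key.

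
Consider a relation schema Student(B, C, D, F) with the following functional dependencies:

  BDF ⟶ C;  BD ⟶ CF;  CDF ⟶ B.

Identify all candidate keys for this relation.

BD, CDF

Attribute D never appears on the right-hand side of any dependency, so D must belong to every candidate key.
{D}⁺ = {D}, which is not all of the schema, so we must add further attributes.
{B, D}⁺: BD→CF adds C, F → {B, C, D, F}. Minimal: {D}⁺ = {D}; {B}⁺ = {B} — none reach the full schema.
{C, D, F}⁺: CDF→B adds B → {B, C, D, F}. Minimal: {D, F}⁺ = {D, F}; {C, F}⁺ = {C, F}; {C, D}⁺ = {C, D} — none reach the full schema.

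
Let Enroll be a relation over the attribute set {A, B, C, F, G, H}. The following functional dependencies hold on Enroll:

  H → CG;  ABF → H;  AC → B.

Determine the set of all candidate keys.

ABF; ACF; AFH

Attributes A, F never appear on any right-hand side, so every candidate key must contain {A, F}.
{A, F}⁺ = {A, F}, which is not all of the schema, so we must add further attributes.
{A, B, F}⁺: ABF→H adds H; H→CG adds C, G → {A, B, C, F, G, H}.
{A, C, F}⁺: AC→B adds B; ABF→H adds H; H→CG adds G → {A, B, C, F, G, H}.
{A, F, H}⁺: H→CG adds C, G; AC→B adds B → {A, B, C, F, G, H}.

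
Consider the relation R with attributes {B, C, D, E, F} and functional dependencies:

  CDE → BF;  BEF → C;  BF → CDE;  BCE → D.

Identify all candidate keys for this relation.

{B, F}⁺: BF→CDE adds C, D, E → {B, C, D, E, F}. Minimal: {F}⁺ = {F}; {B}⁺ = {B} — none reach the full schema.
{B, C, E}⁺: BCE→D adds D; CDE→BF adds F → {B, C, D, E, F}. Minimal: {C, E}⁺ = {C, E}; {B, E}⁺ = {B, E}; {B, C}⁺ = {B, C} — none reach the full schema.
{C, D, E}⁺: CDE→BF adds B, F → {B, C, D, E, F}. Minimal: {D, E}⁺ = {D, E}; {C, E}⁺ = {C, E}; {C, D}⁺ = {C, D} — none reach the full schema.

BF, BCE, CDE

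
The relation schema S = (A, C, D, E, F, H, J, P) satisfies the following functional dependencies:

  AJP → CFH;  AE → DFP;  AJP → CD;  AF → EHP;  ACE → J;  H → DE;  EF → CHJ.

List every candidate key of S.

{A, E}; {A, F}; {A, H}; {A, J, P}

{A, E}⁺: AE→DFP adds D, F, P; AF→EHP adds H; EF→CHJ adds C, J → {A, C, D, E, F, H, J, P}.
{A, F}⁺: AF→EHP adds E, H, P; H→DE adds D; EF→CHJ adds C, J → {A, C, D, E, F, H, J, P}.
{A, H}⁺: H→DE adds D, E; AE→DFP adds F, P; EF→CHJ adds C, J → {A, C, D, E, F, H, J, P}.
{A, J, P}⁺: AJP→CFH adds C, F, H; AJP→CD adds D; AF→EHP adds E → {A, C, D, E, F, H, J, P}.
Any other superkey contains one of these as a subset, so there are no further candidate keys.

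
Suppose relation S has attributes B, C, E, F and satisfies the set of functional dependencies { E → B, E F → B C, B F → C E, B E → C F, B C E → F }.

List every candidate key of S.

{E}⁺: E→B adds B; BE→CF adds C, F → {B, C, E, F}.
{B, F}⁺: BF→CE adds C, E → {B, C, E, F}. Minimal: {F}⁺ = {F}; {B}⁺ = {B} — none reach the full schema.
Any other superkey contains one of these as a subset, so there are no further candidate keys.

{E}; {B, F}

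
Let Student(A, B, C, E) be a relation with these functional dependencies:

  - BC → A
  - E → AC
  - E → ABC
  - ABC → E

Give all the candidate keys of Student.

{E}⁺: E→AC adds A, C; E→ABC adds B → {A, B, C, E}.
{B, C}⁺: BC→A adds A; ABC→E adds E → {A, B, C, E}.

E, BC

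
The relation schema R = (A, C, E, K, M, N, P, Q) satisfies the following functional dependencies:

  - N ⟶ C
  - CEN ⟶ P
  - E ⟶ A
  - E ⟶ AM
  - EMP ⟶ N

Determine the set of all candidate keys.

Attributes E, K, Q never appear on any right-hand side, so every candidate key must contain {E, K, Q}.
{E, K, Q}⁺ = {A, E, K, M, Q}, which is not all of the schema, so we must add further attributes.
{E, K, N, Q}⁺: N→C adds C; CEN→P adds P; E→A adds A; E→AM adds M → {A, C, E, K, M, N, P, Q}.
{E, K, P, Q}⁺: E→A adds A; E→AM adds M; EMP→N adds N; N→C adds C → {A, C, E, K, M, N, P, Q}.
Any other superkey contains one of these as a subset, so there are no further candidate keys.

{E, K, N, Q}, {E, K, P, Q}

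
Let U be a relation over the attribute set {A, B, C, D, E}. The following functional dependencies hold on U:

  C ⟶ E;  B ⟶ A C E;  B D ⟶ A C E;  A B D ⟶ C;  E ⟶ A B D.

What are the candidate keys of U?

{B}⁺: B→ACE adds A, C, E; E→ABD adds D → {A, B, C, D, E}.
{C}⁺: C→E adds E; E→ABD adds A, B, D → {A, B, C, D, E}.
{E}⁺: E→ABD adds A, B, D; B→ACE adds C → {A, B, C, D, E}.
Any other superkey contains one of these as a subset, so there are no further candidate keys.

{B}, {C}, {E}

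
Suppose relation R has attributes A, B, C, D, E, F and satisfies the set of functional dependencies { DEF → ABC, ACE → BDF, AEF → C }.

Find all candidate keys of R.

Attribute E never appears on the right-hand side of any dependency, so E must belong to every candidate key.
{E}⁺ = {E}, which is not all of the schema, so we must add further attributes.
{A, C, E}⁺: ACE→BDF adds B, D, F → {A, B, C, D, E, F}. Minimal: {C, E}⁺ = {C, E}; {A, E}⁺ = {A, E}; {A, C}⁺ = {A, C} — none reach the full schema.
{A, E, F}⁺: AEF→C adds C; ACE→BDF adds B, D → {A, B, C, D, E, F}. Minimal: {E, F}⁺ = {E, F}; {A, F}⁺ = {A, F}; {A, E}⁺ = {A, E} — none reach the full schema.
{D, E, F}⁺: DEF→ABC adds A, B, C → {A, B, C, D, E, F}. Minimal: {E, F}⁺ = {E, F}; {D, F}⁺ = {D, F}; {D, E}⁺ = {D, E} — none reach the full schema.
Any other superkey contains one of these as a subset, so there are no further candidate keys.

{A, C, E}, {A, E, F}, {D, E, F}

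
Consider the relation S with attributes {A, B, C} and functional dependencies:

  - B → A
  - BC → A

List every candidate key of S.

BC

Attributes B, C never appear on any right-hand side, so every candidate key must contain {B, C}.
{B, C}⁺ = {A, B, C}, which is all of the schema, so {B, C} is the only candidate key.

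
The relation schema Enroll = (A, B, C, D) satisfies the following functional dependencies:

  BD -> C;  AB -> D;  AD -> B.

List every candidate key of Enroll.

Attribute A never appears on the right-hand side of any dependency, so A must belong to every candidate key.
{A}⁺ = {A}, which is not all of the schema, so we must add further attributes.
{A, B}⁺: AB→D adds D; BD→C adds C → {A, B, C, D}. Minimal: {B}⁺ = {B}; {A}⁺ = {A} — none reach the full schema.
{A, D}⁺: AD→B adds B; BD→C adds C → {A, B, C, D}. Minimal: {D}⁺ = {D}; {A}⁺ = {A} — none reach the full schema.
Any other superkey contains one of these as a subset, so there are no further candidate keys.

{A, B}, {A, D}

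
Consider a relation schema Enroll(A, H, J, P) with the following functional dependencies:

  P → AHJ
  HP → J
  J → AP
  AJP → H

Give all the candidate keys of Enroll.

{J}⁺: J→AP adds A, P; AJP→H adds H → {A, H, J, P}.
{P}⁺: P→AHJ adds A, H, J → {A, H, J, P}.
Any other superkey contains one of these as a subset, so there are no further candidate keys.

(J), (P)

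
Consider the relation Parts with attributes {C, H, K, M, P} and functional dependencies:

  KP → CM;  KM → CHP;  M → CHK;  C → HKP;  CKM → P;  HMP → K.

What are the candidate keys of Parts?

{C}⁺: C→HKP adds H, K, P; KP→CM adds M → {C, H, K, M, P}.
{M}⁺: M→CHK adds C, H, K; C→HKP adds P → {C, H, K, M, P}.
{K, P}⁺: KP→CM adds C, M; KM→CHP adds H → {C, H, K, M, P}.

{C}, {M}, {K, P}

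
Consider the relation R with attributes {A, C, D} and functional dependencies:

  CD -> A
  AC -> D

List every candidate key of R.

{A, C}, {C, D}

Attribute C never appears on the right-hand side of any dependency, so C must belong to every candidate key.
{C}⁺ = {C}, which is not all of the schema, so we must add further attributes.
{A, C}⁺: AC→D adds D → {A, C, D}. Minimal: {C}⁺ = {C}; {A}⁺ = {A} — none reach the full schema.
{C, D}⁺: CD→A adds A → {A, C, D}. Minimal: {D}⁺ = {D}; {C}⁺ = {C} — none reach the full schema.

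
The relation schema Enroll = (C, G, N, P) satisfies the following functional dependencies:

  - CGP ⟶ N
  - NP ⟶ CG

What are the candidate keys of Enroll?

NP, CGP

Attribute P never appears on the right-hand side of any dependency, so P must belong to every candidate key.
{P}⁺ = {P}, which is not all of the schema, so we must add further attributes.
{N, P}⁺: NP→CG adds C, G → {C, G, N, P}. Minimal: {P}⁺ = {P}; {N}⁺ = {N} — none reach the full schema.
{C, G, P}⁺: CGP→N adds N → {C, G, N, P}. Minimal: {G, P}⁺ = {G, P}; {C, P}⁺ = {C, P}; {C, G}⁺ = {C, G} — none reach the full schema.
Any other superkey contains one of these as a subset, so there are no further candidate keys.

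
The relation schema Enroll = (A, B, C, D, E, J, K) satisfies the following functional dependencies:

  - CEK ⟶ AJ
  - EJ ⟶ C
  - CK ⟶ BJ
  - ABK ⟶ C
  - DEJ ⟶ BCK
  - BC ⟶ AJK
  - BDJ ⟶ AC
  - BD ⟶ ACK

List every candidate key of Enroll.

Attributes D, E never appear on any right-hand side, so every candidate key must contain {D, E}.
{D, E}⁺ = {D, E}, which is not all of the schema, so we must add further attributes.
{B, D, E}⁺: BD→ACK adds A, C, K; CEK→AJ adds J → {A, B, C, D, E, J, K}.
{D, E, J}⁺: EJ→C adds C; DEJ→BCK adds B, K; BC→AJK adds A → {A, B, C, D, E, J, K}.
{C, D, E, K}⁺: CEK→AJ adds A, J; CK→BJ adds B → {A, B, C, D, E, J, K}.

{B, D, E}, {D, E, J}, {C, D, E, K}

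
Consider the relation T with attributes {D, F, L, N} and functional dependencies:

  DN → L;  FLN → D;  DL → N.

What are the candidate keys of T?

Attribute F never appears on the right-hand side of any dependency, so F must belong to every candidate key.
{F}⁺ = {F}, which is not all of the schema, so we must add further attributes.
{D, F, L}⁺: DL→N adds N → {D, F, L, N}. Minimal: {F, L}⁺ = {F, L}; {D, L}⁺ = {D, L, N}; {D, F}⁺ = {D, F} — none reach the full schema.
{D, F, N}⁺: DN→L adds L → {D, F, L, N}. Minimal: {F, N}⁺ = {F, N}; {D, N}⁺ = {D, L, N}; {D, F}⁺ = {D, F} — none reach the full schema.
{F, L, N}⁺: FLN→D adds D → {D, F, L, N}. Minimal: {L, N}⁺ = {L, N}; {F, N}⁺ = {F, N}; {F, L}⁺ = {F, L} — none reach the full schema.

{D, F, L}, {D, F, N}, {F, L, N}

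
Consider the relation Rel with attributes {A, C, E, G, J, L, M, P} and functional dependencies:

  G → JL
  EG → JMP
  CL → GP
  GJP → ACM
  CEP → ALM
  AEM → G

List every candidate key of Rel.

(E, G), (A, E, M), (C, E, L), (C, E, P)

Attribute E never appears on the right-hand side of any dependency, so E must belong to every candidate key.
{E}⁺ = {E}, which is not all of the schema, so we must add further attributes.
{E, G}⁺: G→JL adds J, L; EG→JMP adds M, P; GJP→ACM adds A, C → {A, C, E, G, J, L, M, P}. Minimal: {G}⁺ = {G, J, L}; {E}⁺ = {E} — none reach the full schema.
{A, E, M}⁺: AEM→G adds G; G→JL adds J, L; EG→JMP adds P; GJP→ACM adds C → {A, C, E, G, J, L, M, P}. Minimal: {E, M}⁺ = {E, M}; {A, M}⁺ = {A, M}; {A, E}⁺ = {A, E} — none reach the full schema.
{C, E, L}⁺: CL→GP adds G, P; CEP→ALM adds A, M; G→JL adds J → {A, C, E, G, J, L, M, P}. Minimal: {E, L}⁺ = {E, L}; {C, L}⁺ = {A, C, G, J, L, M, P}; {C, E}⁺ = {C, E} — none reach the full schema.
{C, E, P}⁺: CEP→ALM adds A, L, M; AEM→G adds G; G→JL adds J → {A, C, E, G, J, L, M, P}. Minimal: {E, P}⁺ = {E, P}; {C, P}⁺ = {C, P}; {C, E}⁺ = {C, E} — none reach the full schema.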